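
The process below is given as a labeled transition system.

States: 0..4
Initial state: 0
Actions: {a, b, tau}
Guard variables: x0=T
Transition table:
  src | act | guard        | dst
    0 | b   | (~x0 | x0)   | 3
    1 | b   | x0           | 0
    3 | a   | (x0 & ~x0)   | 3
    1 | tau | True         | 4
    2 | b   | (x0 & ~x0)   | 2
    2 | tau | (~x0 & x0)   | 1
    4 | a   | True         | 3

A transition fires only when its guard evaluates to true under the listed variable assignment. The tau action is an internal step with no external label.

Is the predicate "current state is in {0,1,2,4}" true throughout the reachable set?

Allowed set {0,1,2,4}
Reachable = {0,3}
  0: ✓
  3: outside
counterexample path to 3: b

Answer: INVARIANT VIOLATED at state 3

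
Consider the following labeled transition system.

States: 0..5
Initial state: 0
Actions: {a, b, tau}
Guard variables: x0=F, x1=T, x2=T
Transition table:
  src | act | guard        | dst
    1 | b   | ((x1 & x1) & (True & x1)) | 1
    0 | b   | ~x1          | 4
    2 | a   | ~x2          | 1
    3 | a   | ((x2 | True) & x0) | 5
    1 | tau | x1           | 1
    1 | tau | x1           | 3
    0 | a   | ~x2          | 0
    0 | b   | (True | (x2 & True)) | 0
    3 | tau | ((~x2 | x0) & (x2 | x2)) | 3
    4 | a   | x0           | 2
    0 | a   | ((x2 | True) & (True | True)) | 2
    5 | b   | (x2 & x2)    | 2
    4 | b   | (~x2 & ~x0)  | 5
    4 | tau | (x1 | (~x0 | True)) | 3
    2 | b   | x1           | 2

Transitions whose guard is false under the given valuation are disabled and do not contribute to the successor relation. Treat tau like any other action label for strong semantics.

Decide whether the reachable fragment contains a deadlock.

Reachable = {0,2}
  0: a→2  b→0  [deg 2]
  2: b→2  [deg 1]

Answer: DEADLOCK-FREE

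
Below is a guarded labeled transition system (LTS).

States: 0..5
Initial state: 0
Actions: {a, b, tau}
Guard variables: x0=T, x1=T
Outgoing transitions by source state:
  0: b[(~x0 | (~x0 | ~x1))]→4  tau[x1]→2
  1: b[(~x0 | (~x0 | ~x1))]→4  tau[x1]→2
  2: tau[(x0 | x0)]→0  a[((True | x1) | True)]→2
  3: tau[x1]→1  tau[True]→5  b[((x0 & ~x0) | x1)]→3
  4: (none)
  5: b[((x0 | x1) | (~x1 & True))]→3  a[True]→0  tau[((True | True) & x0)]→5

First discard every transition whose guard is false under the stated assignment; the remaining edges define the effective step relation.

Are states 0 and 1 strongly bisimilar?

Answer: BISIMILAR

Analysis:
Compute ~ classes (split until stable):
  P[0] = {{0,1,2,3,4,5}}
  P[1] = {{0,1},{2},{3},{4},{5}}
5 equivalence class(es) (converged in 2)
0∈{0,1}, 1∈{0,1}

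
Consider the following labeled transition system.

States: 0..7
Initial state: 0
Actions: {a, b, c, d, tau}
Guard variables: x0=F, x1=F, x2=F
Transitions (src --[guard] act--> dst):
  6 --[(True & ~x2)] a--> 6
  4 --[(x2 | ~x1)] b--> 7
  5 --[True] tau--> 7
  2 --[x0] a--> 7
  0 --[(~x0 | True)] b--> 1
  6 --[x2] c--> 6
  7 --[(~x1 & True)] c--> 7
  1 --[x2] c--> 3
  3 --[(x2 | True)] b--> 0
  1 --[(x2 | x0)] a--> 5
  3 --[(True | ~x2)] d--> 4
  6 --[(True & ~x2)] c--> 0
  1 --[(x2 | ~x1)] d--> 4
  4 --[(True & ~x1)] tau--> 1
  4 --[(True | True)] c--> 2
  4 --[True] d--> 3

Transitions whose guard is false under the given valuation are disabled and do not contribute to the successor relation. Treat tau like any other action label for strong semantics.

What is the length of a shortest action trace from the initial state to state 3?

Answer: 3

Trace:
Breadth-first toward 3:
  Layer 0: {0}
  Layer 1: {1}
  Layer 2: {4}
  Layer 3: {2,3,7}
depth(3)=3, e.g. b·d·d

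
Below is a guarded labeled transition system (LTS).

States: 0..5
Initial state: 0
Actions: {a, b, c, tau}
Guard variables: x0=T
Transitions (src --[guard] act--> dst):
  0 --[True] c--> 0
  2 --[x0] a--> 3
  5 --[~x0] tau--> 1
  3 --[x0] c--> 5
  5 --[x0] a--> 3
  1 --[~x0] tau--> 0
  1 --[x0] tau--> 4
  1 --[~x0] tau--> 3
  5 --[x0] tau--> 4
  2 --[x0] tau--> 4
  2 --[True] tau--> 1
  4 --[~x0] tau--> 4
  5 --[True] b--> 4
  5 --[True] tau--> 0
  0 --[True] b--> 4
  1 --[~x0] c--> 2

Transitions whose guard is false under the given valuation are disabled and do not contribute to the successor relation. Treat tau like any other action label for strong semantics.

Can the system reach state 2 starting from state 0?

11 transition(s) survive guard evaluation.
Layer 0: {0}
Layer 1: {4}  now seen {0,4}
R = {0,4}

Answer: UNREACHABLE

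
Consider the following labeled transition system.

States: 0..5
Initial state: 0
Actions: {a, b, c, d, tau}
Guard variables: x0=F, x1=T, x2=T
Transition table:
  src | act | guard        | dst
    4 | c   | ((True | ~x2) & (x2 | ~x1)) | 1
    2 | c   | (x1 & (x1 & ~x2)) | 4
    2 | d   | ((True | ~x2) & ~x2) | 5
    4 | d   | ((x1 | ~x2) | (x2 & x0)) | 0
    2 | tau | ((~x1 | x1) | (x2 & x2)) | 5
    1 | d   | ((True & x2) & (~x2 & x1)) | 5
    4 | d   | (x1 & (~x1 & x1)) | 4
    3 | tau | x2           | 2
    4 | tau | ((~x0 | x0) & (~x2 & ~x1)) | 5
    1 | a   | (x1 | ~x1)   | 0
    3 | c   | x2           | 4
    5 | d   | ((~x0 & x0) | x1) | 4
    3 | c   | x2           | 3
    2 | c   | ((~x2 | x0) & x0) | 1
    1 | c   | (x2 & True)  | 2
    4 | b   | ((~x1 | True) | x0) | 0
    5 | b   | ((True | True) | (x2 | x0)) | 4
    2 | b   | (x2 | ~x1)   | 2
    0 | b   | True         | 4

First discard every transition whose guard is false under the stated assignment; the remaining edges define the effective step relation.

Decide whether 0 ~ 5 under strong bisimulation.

Answer: NOT BISIMILAR

Working:
Bisimulation quotient by refinement:
  P[0] = {{0,1,2,3,4,5}}
  P[1] = {{0},{1},{2},{3},{4},{5}}
Fixed point at round 2; 6 class(es).
class of 0: {0}; class of 5: {5}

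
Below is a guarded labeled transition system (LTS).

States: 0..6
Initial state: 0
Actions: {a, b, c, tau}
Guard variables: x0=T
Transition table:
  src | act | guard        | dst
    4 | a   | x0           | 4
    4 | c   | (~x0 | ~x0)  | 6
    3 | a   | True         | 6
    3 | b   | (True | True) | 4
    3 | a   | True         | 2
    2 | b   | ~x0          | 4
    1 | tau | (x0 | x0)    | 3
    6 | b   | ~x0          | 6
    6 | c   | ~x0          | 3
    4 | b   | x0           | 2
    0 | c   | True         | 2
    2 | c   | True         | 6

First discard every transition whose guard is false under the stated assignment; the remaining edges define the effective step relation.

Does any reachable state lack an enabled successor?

R = {0,2,6}
  0: c→2  [1 exit(s)]
  2: c→6  [1 exit(s)]
  6: ∅  [STUCK]
witness 6: c·c

Answer: DEADLOCK at state 6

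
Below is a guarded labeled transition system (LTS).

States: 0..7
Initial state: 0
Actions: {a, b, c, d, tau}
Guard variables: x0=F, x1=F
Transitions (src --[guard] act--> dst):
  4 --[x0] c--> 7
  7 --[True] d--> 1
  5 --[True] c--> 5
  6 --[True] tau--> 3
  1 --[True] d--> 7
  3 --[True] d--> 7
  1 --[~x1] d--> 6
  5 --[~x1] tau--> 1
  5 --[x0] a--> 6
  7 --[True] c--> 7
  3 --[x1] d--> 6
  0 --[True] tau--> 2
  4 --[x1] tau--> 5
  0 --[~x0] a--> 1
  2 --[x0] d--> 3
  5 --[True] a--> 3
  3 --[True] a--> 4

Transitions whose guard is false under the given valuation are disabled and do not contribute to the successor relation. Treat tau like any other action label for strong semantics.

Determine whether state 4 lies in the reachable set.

Answer: REACHABLE

Trace:
12 transition(s) survive guard evaluation.
depth 0: {0}
depth 1: {1,2}  cumulative {0,1,2}
depth 2: {6,7}  cumulative {0,1,2,6,7}
depth 3: {3}  cumulative {0,1,2,3,6,7}
depth 4: {4}  cumulative {0,1,2,3,4,6,7}
Reach set: {0,1,2,3,4,6,7}
Path to 4: a·d·tau·a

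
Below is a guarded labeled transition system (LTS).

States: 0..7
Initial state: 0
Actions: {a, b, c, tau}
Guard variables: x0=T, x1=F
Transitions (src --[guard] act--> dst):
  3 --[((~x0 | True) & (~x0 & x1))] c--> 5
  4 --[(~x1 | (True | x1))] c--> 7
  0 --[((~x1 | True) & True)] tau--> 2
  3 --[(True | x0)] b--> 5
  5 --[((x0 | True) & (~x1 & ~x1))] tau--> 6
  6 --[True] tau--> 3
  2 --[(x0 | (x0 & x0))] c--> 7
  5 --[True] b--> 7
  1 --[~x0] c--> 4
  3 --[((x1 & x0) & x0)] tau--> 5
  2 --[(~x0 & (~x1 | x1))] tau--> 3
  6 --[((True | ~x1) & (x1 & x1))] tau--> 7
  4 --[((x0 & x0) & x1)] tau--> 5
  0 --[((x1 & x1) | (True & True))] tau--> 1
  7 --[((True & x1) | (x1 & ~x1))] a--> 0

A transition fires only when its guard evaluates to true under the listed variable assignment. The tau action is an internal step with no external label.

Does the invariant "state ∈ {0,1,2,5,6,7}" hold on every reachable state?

Safe = {0,1,2,5,6,7}
Reachable = {0,1,2,7}
  0: ok
  1: ok
  2: ok
  7: ok

Answer: INVARIANT HOLDS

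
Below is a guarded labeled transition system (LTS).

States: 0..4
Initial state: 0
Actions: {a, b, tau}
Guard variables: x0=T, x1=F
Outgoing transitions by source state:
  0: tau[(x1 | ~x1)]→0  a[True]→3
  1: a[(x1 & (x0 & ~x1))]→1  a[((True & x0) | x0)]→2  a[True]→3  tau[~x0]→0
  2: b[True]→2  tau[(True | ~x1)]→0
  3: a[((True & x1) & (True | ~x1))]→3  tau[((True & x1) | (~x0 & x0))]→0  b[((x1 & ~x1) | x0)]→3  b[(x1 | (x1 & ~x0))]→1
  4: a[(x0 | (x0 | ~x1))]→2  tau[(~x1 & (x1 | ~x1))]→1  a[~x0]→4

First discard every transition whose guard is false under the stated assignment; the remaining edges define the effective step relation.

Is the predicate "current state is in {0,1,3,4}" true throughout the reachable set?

Allowed set {0,1,3,4}
Reach set: {0,3}
  0: safe
  3: safe

Answer: INVARIANT HOLDS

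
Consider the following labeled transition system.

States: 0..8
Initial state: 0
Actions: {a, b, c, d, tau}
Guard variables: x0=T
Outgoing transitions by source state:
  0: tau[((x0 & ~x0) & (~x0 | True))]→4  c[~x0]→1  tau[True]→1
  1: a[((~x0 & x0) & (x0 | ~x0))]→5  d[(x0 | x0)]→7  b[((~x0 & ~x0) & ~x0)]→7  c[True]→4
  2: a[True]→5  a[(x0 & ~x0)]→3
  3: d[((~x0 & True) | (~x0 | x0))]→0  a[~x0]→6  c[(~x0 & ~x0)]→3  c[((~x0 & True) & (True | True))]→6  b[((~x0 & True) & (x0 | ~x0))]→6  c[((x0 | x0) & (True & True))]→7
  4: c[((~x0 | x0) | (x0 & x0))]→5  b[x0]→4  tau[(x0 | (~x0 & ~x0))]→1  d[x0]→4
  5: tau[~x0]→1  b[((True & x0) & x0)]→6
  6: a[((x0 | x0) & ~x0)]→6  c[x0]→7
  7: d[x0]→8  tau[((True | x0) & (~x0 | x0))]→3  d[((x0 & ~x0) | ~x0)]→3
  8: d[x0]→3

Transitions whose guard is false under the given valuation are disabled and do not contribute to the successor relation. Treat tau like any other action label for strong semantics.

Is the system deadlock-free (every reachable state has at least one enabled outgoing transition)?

Reach set: {0,1,3,4,5,6,7,8}
  0: tau→1  [deg 1]
  1: c→4  d→7  [deg 2]
  3: c→7  d→0  [deg 2]
  4: b→4  c→5  d→4  tau→1  [deg 4]
  5: b→6  [deg 1]
  6: c→7  [deg 1]
  7: d→8  tau→3  [deg 2]
  8: d→3  [deg 1]

Answer: DEADLOCK-FREE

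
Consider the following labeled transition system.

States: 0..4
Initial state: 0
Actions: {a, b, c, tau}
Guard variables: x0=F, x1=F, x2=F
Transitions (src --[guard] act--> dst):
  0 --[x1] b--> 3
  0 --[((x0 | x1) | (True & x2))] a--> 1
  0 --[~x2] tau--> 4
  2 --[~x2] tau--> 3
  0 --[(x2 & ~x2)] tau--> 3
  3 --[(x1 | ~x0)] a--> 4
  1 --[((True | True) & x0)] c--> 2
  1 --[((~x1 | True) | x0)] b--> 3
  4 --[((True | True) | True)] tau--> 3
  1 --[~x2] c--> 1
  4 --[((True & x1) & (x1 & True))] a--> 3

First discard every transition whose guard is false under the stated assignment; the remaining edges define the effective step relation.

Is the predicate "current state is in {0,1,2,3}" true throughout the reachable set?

Answer: INVARIANT VIOLATED at state 4

Working:
Inv-set: {0,1,2,3}
R = {0,3,4}
  0: safe
  3: safe
  4: VIOLATES
reach 4 via tau — violates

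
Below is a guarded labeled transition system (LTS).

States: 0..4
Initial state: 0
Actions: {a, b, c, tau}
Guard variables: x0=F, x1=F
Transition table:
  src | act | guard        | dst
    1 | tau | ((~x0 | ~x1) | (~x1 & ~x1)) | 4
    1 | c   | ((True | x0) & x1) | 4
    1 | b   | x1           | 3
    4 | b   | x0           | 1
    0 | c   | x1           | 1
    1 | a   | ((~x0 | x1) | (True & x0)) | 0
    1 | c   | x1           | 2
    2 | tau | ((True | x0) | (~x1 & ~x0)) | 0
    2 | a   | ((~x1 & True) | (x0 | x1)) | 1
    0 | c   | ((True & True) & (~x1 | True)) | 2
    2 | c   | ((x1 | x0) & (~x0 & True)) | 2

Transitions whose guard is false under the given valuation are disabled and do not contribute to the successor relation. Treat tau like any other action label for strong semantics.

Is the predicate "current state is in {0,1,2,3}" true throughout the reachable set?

Allowed set {0,1,2,3}
Reach set: {0,1,2,4}
  0: ok
  1: ok
  2: ok
  4: VIOLATES
witness against invariant: c·a·tau → 4

Answer: INVARIANT VIOLATED at state 4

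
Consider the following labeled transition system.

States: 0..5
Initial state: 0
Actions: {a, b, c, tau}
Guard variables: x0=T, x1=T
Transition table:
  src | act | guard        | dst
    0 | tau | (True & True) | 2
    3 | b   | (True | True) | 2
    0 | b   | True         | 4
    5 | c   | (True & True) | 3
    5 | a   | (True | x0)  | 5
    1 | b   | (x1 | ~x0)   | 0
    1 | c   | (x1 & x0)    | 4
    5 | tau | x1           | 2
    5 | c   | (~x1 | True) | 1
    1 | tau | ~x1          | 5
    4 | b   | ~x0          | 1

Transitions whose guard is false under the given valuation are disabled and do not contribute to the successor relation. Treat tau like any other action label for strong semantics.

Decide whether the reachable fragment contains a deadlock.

Reach set: {0,2,4}
  0: b→4  tau→2  [2 out]
  2: ∅  [no exit]
  4: ∅  [no exit]
witness 2: tau

Answer: DEADLOCK at state 2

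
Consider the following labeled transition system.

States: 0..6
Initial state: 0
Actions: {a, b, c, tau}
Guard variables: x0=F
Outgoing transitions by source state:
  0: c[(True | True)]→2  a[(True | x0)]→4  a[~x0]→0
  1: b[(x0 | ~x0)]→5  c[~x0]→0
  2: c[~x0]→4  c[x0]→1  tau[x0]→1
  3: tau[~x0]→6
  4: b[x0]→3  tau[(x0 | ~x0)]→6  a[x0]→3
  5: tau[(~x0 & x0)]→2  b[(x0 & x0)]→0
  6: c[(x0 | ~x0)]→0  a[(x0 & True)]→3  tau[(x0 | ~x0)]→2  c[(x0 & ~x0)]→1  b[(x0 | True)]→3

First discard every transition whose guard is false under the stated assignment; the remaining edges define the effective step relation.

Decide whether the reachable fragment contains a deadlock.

Answer: DEADLOCK-FREE

Trace:
R = {0,2,3,4,6}
  0: a→0  a→4  c→2  [deg 3]
  2: c→4  [deg 1]
  3: tau→6  [deg 1]
  4: tau→6  [deg 1]
  6: b→3  c→0  tau→2  [deg 3]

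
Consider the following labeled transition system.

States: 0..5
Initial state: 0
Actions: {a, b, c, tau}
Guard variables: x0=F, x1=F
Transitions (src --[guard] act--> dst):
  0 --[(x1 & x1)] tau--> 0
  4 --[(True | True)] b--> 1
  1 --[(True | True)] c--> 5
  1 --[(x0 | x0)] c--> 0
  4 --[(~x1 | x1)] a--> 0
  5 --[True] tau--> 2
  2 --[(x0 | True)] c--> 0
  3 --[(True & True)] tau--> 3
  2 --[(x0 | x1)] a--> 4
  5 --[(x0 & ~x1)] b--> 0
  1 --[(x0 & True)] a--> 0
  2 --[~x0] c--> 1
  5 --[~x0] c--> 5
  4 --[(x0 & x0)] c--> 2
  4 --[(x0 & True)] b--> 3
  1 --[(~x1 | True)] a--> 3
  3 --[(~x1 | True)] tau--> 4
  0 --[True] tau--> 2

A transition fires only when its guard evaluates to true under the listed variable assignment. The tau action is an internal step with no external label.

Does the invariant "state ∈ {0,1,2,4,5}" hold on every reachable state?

Answer: INVARIANT VIOLATED at state 3

Trace:
Safe = {0,1,2,4,5}
R = {0,1,2,3,4,5}
  0: ok
  1: ok
  2: ok
  3: ✗ unsafe
  4: ok
  5: ok
witness against invariant: tau·c·a → 3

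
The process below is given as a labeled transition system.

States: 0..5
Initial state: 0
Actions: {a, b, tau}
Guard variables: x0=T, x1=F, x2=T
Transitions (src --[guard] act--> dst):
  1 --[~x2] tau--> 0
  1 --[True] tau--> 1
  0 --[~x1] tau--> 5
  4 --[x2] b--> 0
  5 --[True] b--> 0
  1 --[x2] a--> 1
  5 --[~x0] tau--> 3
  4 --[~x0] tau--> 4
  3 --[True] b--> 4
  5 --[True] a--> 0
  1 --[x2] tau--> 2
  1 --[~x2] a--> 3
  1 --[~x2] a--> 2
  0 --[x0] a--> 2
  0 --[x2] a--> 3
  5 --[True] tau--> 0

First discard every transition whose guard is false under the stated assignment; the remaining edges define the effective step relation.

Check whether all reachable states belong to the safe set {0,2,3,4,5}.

Answer: INVARIANT HOLDS

Trace:
Allowed set {0,2,3,4,5}
Reach set: {0,2,3,4,5}
  0: ✓
  2: ✓
  3: ✓
  4: ✓
  5: ✓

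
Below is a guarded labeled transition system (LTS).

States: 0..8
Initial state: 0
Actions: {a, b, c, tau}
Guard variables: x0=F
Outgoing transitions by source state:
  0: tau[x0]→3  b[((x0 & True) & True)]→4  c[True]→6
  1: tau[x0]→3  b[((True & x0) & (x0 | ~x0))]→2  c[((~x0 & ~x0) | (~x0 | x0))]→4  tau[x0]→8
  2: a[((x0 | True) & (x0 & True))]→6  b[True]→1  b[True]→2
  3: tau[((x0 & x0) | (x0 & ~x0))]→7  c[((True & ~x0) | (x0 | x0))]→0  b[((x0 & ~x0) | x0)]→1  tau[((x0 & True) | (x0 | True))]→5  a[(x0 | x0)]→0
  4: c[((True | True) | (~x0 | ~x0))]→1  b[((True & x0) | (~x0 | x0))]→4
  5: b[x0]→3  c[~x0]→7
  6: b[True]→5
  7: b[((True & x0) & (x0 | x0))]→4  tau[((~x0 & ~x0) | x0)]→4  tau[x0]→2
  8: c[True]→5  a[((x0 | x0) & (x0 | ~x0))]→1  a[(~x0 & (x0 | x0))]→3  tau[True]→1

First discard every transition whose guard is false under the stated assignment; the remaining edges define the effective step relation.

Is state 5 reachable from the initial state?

Guard filter leaves 13 enabled edge(s).
depth 0: {0}
depth 1: {6}  now seen {0,6}
depth 2: {5}  now seen {0,5,6}
depth 3: {7}  now seen {0,5,6,7}
depth 4: {4}  now seen {0,4,5,6,7}
depth 5: {1}  now seen {0,1,4,5,6,7}
R = {0,1,4,5,6,7}
trace reaching 5: c·b

Answer: REACHABLE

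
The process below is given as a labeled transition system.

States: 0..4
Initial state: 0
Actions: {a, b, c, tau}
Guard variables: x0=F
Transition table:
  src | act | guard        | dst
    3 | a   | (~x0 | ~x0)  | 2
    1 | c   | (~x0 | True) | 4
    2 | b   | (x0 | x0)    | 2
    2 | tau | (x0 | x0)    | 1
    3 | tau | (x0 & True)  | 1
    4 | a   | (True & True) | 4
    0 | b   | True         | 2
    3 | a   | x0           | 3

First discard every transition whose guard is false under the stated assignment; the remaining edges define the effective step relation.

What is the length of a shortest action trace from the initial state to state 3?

Answer: UNREACHABLE

Working:
Layered search for 3:
  L0 = {0}
  L1 = {2}
3 never appears.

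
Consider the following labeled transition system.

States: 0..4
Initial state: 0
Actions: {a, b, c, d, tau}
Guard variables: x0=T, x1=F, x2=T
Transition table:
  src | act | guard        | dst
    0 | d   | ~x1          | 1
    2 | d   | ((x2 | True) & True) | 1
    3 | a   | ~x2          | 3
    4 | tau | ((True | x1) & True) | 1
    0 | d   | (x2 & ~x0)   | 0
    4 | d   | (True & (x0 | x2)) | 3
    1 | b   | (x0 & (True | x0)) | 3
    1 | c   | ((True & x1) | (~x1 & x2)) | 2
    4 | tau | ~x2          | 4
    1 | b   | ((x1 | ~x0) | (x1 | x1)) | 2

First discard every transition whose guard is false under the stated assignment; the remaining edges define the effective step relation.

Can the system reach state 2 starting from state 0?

Answer: REACHABLE

Working:
After dropping false guards: 6 live edges.
L0 = {0}
L1 = {1}  total {0,1}
L2 = {2,3}  total {0,1,2,3}
R = {0,1,2,3}
witness 2: d·c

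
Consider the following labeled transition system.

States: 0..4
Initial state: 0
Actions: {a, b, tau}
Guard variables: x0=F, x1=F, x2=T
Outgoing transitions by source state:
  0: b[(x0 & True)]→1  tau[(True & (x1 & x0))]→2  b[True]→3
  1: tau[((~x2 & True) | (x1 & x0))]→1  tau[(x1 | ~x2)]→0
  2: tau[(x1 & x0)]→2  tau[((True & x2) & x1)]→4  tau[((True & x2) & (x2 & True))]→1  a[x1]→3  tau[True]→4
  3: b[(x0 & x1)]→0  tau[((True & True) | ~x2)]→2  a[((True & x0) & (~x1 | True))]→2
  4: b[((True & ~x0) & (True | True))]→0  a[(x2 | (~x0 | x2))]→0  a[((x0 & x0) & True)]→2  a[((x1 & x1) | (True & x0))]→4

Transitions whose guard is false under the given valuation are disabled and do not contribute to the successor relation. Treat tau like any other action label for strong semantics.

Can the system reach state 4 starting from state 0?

6 transition(s) survive guard evaluation.
Layer 0: {0}
Layer 1: {3}  cumulative {0,3}
Layer 2: {2}  cumulative {0,2,3}
Layer 3: {1,4}  cumulative {0,1,2,3,4}
Reach set: {0,1,2,3,4}
Path to 4: b·tau·tau

Answer: REACHABLE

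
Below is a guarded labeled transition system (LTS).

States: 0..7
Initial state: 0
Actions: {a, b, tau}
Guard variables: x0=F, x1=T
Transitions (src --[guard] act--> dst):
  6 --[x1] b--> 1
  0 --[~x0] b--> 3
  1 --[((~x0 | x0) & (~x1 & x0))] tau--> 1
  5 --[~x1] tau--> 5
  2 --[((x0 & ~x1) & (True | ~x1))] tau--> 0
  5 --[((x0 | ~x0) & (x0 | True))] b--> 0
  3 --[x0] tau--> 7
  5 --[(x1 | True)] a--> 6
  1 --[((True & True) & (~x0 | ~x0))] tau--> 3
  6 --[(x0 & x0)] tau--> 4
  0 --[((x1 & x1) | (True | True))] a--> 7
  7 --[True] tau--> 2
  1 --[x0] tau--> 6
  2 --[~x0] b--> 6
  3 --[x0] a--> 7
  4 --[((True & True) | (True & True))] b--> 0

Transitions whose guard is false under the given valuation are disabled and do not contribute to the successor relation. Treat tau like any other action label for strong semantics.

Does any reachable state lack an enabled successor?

R = {0,1,2,3,6,7}
  0: a→7  b→3  [2 exit(s)]
  1: tau→3  [1 exit(s)]
  2: b→6  [1 exit(s)]
  3: ∅  [STUCK]
  6: b→1  [1 exit(s)]
  7: tau→2  [1 exit(s)]
trace reaching 3: b

Answer: DEADLOCK at state 3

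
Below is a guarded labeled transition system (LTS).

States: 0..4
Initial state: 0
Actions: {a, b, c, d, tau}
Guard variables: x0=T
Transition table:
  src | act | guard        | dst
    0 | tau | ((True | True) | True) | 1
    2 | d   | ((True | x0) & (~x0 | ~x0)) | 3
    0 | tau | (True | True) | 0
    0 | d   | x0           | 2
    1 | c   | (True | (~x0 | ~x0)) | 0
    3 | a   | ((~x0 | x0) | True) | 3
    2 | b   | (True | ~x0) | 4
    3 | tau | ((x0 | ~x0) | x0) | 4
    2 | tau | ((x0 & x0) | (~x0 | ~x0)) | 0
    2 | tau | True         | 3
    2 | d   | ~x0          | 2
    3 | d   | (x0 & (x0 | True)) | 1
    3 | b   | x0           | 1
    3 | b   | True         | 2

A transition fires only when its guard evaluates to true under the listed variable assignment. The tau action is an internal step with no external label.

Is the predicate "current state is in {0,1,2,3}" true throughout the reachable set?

Inv-set: {0,1,2,3}
Reach set: {0,1,2,3,4}
  0: ok
  1: ok
  2: ok
  3: ok
  4: outside
reach 4 via d·b — violates

Answer: INVARIANT VIOLATED at state 4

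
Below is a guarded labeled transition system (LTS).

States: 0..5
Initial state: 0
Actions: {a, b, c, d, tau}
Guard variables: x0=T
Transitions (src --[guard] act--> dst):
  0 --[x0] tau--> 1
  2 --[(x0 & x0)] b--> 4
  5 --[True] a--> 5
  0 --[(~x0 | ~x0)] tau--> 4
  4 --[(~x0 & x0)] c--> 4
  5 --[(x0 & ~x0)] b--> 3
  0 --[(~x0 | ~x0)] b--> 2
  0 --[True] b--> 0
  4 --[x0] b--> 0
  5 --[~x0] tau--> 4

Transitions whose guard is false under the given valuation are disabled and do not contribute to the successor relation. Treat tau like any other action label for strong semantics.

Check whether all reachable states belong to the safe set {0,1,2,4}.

Answer: INVARIANT HOLDS

Working:
Safe = {0,1,2,4}
R = {0,1}
  0: ✓
  1: ✓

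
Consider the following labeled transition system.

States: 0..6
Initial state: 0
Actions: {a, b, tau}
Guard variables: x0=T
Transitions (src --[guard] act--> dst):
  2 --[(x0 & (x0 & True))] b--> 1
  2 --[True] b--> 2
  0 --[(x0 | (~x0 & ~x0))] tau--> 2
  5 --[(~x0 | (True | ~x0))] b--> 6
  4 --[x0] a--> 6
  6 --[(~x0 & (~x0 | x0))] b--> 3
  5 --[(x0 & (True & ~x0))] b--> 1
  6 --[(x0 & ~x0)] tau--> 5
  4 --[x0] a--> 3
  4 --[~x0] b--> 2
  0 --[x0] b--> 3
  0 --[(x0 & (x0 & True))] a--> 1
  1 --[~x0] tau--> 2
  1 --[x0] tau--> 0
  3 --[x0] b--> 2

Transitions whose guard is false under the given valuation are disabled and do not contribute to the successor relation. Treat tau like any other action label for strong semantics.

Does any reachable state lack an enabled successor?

Answer: DEADLOCK-FREE

Trace:
R = {0,1,2,3}
  0: a→1  b→3  tau→2  [deg 3]
  1: tau→0  [deg 1]
  2: b→1  b→2  [deg 2]
  3: b→2  [deg 1]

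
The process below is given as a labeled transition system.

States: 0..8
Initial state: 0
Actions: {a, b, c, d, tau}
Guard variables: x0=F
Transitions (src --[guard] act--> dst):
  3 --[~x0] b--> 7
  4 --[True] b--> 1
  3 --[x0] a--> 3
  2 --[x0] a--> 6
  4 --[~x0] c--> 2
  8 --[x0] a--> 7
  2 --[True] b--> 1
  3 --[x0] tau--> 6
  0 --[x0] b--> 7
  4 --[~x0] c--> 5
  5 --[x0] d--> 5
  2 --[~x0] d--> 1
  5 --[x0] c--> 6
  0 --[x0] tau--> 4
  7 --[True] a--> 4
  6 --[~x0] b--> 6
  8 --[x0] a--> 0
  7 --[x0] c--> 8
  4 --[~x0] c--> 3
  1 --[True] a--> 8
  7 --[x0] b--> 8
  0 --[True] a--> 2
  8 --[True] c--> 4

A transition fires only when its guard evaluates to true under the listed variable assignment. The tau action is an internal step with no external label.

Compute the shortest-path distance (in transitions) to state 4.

BFS to 4:
  depth 0: {0}
  depth 1: {2}
  depth 2: {1}
  depth 3: {8}
  depth 4: {4}
first hit 4 at d=4 via a·b·a·c

Answer: 4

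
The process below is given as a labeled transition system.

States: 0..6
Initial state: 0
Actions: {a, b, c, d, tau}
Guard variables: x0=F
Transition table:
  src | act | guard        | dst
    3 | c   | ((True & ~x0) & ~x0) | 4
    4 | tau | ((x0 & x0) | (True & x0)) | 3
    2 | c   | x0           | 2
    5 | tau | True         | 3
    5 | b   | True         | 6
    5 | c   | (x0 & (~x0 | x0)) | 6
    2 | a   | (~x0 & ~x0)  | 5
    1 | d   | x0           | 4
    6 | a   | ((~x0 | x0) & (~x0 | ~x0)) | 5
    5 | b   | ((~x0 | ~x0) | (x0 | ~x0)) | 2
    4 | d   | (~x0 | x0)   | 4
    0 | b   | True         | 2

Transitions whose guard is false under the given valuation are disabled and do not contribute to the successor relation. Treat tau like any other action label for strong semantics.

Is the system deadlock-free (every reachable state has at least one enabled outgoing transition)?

Answer: DEADLOCK-FREE

Trace:
Reachable = {0,2,3,4,5,6}
  0: b→2  [1 out]
  2: a→5  [1 out]
  3: c→4  [1 out]
  4: d→4  [1 out]
  5: b→2  b→6  tau→3  [3 out]
  6: a→5  [1 out]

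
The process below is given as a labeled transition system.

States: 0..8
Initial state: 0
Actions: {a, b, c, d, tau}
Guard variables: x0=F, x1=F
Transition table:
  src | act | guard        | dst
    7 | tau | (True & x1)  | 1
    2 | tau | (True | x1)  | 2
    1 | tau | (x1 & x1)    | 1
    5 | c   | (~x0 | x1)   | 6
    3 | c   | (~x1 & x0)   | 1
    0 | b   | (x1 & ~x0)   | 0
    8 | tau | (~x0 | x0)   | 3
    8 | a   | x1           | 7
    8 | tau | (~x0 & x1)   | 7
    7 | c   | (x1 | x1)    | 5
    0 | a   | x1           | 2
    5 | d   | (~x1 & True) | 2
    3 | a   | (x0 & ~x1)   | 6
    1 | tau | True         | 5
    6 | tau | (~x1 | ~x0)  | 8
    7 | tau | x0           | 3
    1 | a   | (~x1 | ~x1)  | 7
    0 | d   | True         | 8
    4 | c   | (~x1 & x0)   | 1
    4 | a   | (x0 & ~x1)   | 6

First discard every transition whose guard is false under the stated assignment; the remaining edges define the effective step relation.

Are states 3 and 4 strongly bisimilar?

Refine partition for ~:
  round 0: {{0,1,2,3,4,5,6,7,8}}
  round 1: {{0},{1},{2,6,8},{3,4,7},{5}}
  round 2: {{0},{1},{2,6},{3,4,7},{5},{8}}
  round 3: {{0},{1},{2},{3,4,7},{5},{6},{8}}
Fixed point at round 4; 7 class(es).
class of 3: {3,4,7}; class of 4: {3,4,7}

Answer: BISIMILAR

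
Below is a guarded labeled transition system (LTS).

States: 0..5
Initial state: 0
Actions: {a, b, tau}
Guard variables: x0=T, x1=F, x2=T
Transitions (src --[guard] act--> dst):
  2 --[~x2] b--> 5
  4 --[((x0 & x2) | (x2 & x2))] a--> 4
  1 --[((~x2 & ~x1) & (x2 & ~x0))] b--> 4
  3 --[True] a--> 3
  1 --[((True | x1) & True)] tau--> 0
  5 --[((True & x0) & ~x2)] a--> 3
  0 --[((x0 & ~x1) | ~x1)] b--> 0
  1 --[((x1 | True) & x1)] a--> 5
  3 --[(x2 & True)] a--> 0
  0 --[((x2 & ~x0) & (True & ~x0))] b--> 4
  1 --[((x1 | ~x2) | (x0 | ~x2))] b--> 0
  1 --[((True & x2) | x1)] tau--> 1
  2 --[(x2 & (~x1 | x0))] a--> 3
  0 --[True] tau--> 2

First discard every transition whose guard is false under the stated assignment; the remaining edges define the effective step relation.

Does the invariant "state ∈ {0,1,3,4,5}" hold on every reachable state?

Inv-set: {0,1,3,4,5}
R = {0,2,3}
  0: ✓
  2: VIOLATES
  3: ✓
reach 2 via tau — violates

Answer: INVARIANT VIOLATED at state 2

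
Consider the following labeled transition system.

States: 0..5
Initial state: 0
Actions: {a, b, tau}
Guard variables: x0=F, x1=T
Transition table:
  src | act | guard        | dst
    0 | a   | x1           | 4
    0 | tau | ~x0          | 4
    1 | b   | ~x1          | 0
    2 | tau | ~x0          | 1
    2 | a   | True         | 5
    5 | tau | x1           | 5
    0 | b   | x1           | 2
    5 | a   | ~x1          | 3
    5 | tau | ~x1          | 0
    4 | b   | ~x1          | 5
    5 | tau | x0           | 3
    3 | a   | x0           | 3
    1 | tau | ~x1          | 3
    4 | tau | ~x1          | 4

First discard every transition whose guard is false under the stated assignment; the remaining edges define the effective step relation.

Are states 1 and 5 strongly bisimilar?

Refine partition for ~:
  π0 = {{0,1,2,3,4,5}}
  π1 = {{0},{1,3,4},{2},{5}}
stable after 2 split(s): 4 block(s)
[1]={1,3,4}  [5]={5}

Answer: NOT BISIMILAR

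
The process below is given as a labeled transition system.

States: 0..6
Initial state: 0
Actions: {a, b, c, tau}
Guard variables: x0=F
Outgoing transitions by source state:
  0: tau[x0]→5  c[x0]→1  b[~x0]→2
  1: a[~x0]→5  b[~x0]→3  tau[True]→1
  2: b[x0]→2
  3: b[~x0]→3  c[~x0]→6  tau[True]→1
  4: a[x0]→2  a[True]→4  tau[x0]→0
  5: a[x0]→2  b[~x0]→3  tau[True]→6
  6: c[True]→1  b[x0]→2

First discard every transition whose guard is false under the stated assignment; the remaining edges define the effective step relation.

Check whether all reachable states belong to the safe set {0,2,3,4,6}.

Allowed set {0,2,3,4,6}
Reachable = {0,2}
  0: safe
  2: safe

Answer: INVARIANT HOLDS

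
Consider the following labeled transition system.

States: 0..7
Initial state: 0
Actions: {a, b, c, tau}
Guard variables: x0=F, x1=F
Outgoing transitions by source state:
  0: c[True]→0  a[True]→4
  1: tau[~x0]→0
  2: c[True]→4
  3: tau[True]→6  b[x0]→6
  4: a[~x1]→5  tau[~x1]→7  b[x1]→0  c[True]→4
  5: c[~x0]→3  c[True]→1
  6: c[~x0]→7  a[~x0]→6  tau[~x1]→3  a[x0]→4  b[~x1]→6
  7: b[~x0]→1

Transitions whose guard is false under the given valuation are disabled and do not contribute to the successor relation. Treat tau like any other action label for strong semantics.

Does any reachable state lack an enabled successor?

Answer: DEADLOCK-FREE

Trace:
R = {0,1,3,4,5,6,7}
  0: a→4  c→0  [2 out]
  1: tau→0  [1 out]
  3: tau→6  [1 out]
  4: a→5  c→4  tau→7  [3 out]
  5: c→1  c→3  [2 out]
  6: a→6  b→6  c→7  tau→3  [4 out]
  7: b→1  [1 out]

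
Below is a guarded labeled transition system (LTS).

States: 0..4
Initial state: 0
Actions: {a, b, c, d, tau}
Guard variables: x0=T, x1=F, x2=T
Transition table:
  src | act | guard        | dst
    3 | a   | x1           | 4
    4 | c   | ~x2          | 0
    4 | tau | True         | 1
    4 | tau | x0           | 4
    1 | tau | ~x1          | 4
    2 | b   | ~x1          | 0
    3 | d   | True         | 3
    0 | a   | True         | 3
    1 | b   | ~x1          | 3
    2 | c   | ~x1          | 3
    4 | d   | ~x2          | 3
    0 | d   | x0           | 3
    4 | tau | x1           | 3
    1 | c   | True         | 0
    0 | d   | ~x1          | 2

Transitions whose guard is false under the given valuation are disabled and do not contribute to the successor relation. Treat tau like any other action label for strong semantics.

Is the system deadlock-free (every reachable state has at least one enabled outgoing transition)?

Answer: DEADLOCK-FREE

Working:
Reachable = {0,2,3}
  0: a→3  d→2  d→3  [3 exit(s)]
  2: b→0  c→3  [2 exit(s)]
  3: d→3  [1 exit(s)]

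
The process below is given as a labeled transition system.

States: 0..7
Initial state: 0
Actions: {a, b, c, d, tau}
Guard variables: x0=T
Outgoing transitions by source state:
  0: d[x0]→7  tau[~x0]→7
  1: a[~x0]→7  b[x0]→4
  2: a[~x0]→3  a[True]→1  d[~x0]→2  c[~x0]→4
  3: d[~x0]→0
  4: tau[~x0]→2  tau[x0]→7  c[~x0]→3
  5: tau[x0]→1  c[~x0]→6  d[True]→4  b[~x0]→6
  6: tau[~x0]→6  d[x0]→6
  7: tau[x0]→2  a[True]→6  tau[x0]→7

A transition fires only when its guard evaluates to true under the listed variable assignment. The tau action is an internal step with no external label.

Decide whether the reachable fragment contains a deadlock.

Reachable = {0,1,2,4,6,7}
  0: d→7  [1 exit(s)]
  1: b→4  [1 exit(s)]
  2: a→1  [1 exit(s)]
  4: tau→7  [1 exit(s)]
  6: d→6  [1 exit(s)]
  7: a→6  tau→2  tau→7  [3 exit(s)]

Answer: DEADLOCK-FREE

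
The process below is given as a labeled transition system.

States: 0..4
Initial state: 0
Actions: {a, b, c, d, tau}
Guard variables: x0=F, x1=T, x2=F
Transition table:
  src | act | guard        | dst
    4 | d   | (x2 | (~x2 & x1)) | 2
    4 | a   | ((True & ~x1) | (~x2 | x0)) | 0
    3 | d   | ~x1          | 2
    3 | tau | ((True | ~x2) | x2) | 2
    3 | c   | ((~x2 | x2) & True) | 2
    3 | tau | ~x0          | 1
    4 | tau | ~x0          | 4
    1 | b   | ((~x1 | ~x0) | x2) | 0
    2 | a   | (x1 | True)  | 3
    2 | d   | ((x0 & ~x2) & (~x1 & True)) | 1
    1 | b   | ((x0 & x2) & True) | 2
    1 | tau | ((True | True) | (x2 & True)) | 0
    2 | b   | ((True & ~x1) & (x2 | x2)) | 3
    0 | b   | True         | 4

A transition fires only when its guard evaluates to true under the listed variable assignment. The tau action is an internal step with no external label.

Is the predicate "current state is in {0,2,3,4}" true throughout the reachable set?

Answer: INVARIANT VIOLATED at state 1

Trace:
Safe = {0,2,3,4}
R = {0,1,2,3,4}
  0: safe
  1: VIOLATES
  2: safe
  3: safe
  4: safe
counterexample path to 1: b·d·a·tau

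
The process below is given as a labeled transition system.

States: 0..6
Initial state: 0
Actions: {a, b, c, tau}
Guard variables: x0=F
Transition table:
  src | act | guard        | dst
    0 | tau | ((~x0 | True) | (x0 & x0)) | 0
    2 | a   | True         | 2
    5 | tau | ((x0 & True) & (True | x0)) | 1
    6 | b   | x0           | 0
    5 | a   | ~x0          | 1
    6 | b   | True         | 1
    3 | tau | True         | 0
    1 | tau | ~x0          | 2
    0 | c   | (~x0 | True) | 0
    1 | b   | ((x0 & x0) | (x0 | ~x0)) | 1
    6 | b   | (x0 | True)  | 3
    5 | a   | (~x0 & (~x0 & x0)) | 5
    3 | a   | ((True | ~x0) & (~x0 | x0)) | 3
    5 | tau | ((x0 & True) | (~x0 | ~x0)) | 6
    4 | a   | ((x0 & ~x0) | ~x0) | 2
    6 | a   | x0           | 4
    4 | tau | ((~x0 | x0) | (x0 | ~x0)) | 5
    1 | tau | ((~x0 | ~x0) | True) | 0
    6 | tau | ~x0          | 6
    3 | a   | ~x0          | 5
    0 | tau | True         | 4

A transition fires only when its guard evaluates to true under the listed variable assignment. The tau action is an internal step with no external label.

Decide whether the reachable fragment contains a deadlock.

Reachable = {0,1,2,3,4,5,6}
  0: c→0  tau→0  tau→4  [3 exit(s)]
  1: b→1  tau→0  tau→2  [3 exit(s)]
  2: a→2  [1 exit(s)]
  3: a→3  a→5  tau→0  [3 exit(s)]
  4: a→2  tau→5  [2 exit(s)]
  5: a→1  tau→6  [2 exit(s)]
  6: b→1  b→3  tau→6  [3 exit(s)]

Answer: DEADLOCK-FREE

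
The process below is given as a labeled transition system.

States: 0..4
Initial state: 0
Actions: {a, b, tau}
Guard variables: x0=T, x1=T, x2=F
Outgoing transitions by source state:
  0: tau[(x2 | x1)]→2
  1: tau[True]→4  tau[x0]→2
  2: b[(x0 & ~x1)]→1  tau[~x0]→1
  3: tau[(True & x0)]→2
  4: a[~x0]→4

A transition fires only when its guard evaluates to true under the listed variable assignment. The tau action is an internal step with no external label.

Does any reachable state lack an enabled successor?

Reachable = {0,2}
  0: tau→2  [deg 1]
  2: ∅  [no exit]
trace reaching 2: tau

Answer: DEADLOCK at state 2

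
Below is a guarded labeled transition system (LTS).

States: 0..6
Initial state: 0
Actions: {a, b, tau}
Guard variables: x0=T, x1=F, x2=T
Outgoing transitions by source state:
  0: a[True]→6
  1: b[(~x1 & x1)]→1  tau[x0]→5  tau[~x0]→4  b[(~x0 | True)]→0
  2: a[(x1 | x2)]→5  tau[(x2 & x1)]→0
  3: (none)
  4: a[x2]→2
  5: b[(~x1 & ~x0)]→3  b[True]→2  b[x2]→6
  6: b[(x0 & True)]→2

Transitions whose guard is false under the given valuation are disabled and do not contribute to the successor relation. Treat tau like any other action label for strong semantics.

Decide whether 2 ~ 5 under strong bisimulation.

Answer: NOT BISIMILAR

Analysis:
Bisimulation quotient by refinement:
  round 0: {{0,1,2,3,4,5,6}}
  round 1: {{0,2,4},{1},{3},{5,6}}
  round 2: {{0,2},{1},{3},{4},{5},{6}}
  round 3: {{0},{1},{2},{3},{4},{5},{6}}
stable after 4 split(s): 7 block(s)
2∈{2}, 5∈{5}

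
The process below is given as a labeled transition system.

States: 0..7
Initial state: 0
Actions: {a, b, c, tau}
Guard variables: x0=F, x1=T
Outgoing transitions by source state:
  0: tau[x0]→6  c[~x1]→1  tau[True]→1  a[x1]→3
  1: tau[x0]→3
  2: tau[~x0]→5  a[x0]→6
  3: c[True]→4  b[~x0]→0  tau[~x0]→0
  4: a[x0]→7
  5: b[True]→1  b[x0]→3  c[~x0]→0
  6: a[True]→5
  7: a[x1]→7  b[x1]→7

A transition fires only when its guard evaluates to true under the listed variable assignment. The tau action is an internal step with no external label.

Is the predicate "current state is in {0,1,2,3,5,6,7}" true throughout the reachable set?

Answer: INVARIANT VIOLATED at state 4

Working:
Safe = {0,1,2,3,5,6,7}
Reachable = {0,1,3,4}
  0: ok
  1: ok
  3: ok
  4: outside
counterexample path to 4: a·c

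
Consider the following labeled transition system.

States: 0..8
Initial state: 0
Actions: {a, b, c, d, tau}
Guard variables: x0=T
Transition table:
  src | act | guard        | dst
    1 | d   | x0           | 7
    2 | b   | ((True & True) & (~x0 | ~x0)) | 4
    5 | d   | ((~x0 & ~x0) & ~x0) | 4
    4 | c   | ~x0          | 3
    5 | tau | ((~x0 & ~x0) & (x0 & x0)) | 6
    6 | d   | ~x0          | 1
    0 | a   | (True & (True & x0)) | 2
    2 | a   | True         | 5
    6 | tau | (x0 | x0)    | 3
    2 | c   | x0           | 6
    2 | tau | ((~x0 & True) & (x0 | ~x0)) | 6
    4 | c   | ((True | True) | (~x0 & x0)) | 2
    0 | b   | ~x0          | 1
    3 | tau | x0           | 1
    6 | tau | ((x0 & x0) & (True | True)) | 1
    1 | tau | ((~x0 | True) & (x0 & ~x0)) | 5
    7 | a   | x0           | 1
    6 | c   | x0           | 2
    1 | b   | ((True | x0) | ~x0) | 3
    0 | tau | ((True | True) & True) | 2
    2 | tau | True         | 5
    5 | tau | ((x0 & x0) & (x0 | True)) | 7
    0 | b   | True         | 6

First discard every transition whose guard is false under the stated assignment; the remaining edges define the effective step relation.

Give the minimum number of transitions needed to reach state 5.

Layered search for 5:
  depth 0: {0}
  depth 1: {2,6}
  depth 2: {1,3,5}
first hit 5 at d=2 via a·a

Answer: 2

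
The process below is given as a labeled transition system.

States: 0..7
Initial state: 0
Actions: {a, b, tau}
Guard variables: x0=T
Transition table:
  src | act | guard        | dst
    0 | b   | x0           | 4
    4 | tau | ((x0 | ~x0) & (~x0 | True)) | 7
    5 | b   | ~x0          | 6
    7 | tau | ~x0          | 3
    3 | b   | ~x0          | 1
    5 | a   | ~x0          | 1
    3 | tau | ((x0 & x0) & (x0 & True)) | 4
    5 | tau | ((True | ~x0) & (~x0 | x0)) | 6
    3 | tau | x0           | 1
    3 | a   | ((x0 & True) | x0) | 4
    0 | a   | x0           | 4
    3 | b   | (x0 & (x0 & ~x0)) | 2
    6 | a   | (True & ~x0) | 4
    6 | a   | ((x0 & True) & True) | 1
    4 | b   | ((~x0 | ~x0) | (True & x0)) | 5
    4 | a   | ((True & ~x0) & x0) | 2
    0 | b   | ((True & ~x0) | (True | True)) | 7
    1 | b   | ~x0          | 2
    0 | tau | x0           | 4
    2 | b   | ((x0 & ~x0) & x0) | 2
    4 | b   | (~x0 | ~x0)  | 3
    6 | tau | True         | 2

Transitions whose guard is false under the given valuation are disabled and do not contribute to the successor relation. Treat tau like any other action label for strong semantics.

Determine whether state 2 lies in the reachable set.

Answer: REACHABLE

Trace:
12 transition(s) survive guard evaluation.
Layer 0: {0}
Layer 1: {4,7}  now seen {0,4,7}
Layer 2: {5}  now seen {0,4,5,7}
Layer 3: {6}  now seen {0,4,5,6,7}
Layer 4: {1,2}  now seen {0,1,2,4,5,6,7}
Reachable = {0,1,2,4,5,6,7}
witness 2: b·b·tau·tau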